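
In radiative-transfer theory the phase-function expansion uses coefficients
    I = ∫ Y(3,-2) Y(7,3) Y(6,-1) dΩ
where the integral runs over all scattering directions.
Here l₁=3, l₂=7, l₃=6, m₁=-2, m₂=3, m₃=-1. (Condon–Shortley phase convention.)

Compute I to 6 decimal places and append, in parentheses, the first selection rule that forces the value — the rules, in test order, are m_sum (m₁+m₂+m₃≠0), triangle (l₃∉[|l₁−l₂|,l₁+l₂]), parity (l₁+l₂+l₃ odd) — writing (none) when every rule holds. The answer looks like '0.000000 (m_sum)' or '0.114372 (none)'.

Checks pass: Σm=0; 16 even; l₃=6∈[4,10].
(2·3+1)(2·7+1)(2·6+1) = 1365
Δ: 4! 2! 10! / 17! → 1/2042040
sum: t=1:−1/207360 t=2:+1/57600 t=3:−1/207360 = 1/129600
3j²(3 7 6; 0 0 0) = Δ·Π!·Σ² = 168/12155  (sign +1)
sum: t=3:−1/362880 t=4:+1/414720 = -1/2903040
3j²(3 7 6; -2 3 -1) = Δ·Π!·Σ² = 25/68068  (sign +1)
combine: 4πI² = 1365·168/12155·25/68068 = 3150/454597
take √, sign +1: I = 0.02348211
No selection rule forces the value: the integral is nonzero (none).

0.023482 (none)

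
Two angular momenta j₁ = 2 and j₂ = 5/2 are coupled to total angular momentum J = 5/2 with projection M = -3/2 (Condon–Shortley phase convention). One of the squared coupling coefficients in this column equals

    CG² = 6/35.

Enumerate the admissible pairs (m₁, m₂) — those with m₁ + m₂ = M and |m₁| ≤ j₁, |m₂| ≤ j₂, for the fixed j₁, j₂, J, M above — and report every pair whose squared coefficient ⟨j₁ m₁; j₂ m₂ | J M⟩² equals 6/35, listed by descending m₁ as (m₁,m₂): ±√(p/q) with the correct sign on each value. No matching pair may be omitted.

(-1,-1/2): −√(6/35)

Admissible pairs with m₁+m₂ = M = -3/2: (-2,1/2), (-1,-1/2), (0,-3/2), (1,-5/2)
  (m₁,m₂)=(1,-5/2): CG² = 3/7, CG = +√(3/7)
  (m₁,m₂)=(0,-3/2): CG² = 1/70, CG = −√(1/70)
  (m₁,m₂)=(-1,-1/2): CG² = 6/35, CG = −√(6/35)   ← matches the target
  (m₁,m₂)=(-2,1/2): CG² = 27/70, CG = +√(27/70)
Pairs with CG² = 6/35: (-1,-1/2): −√(6/35)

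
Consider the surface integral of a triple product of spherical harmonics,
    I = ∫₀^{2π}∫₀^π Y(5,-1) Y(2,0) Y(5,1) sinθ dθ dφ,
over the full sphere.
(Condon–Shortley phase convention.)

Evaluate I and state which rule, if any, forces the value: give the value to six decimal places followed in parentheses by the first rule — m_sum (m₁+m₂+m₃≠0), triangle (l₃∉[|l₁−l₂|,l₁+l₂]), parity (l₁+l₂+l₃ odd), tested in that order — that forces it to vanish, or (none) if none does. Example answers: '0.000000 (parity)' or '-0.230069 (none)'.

-0.145565 (none)

Checks pass: Σm=0; 12 even; l₃=5∈[3,7].
(2·5+1)(2·2+1)(2·5+1) = 605
Δ: 2! 8! 2! / 13! → 1/38610
sum: t=0:+1/2880 t=1:−1/576 t=2:+1/2880 = -1/960
3j²(5 2 5; 0 0 0) = Δ·Π!·Σ² = 10/429  (sign +1)
sum: t=0:+1/5760 t=1:−1/720 t=2:+1/2304 = -1/1280
3j²(5 2 5; -1 0 1) = Δ·Π!·Σ² = 27/1430  (sign -1)
combine: 4πI² = 605·10/429·27/1430 = 45/169
take √, sign -1: I = -0.14556534
No selection rule forces the value: the integral is nonzero (none).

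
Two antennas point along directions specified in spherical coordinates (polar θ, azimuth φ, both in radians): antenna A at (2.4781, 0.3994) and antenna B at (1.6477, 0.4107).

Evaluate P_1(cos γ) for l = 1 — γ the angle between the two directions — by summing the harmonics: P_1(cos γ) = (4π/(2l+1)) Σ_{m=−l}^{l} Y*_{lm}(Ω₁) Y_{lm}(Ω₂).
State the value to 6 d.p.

0.674541

Expand P_1 via completeness: Σ_{m} conj(Y_{1,m}) at Ω₁ times Y_{1,m} at Ω₂ —
  m=-1: (+0.196033+0.082743i) × (+0.315827-0.137531i) = +0.073292-0.000828i  (running Σ = +0.073292-0.000828i)
  m=0: (-0.384944-0.000000i) × (-0.037538+0.000000i) = +0.014450+0.000000i  (running Σ = +0.087743-0.000828i)
  m=1: (-0.196033+0.082743i) × (-0.315827-0.137531i) = +0.073292+0.000828i  (running Σ = +0.161035+0.000000i)
Total Σ_m = +0.161035+0.000000i. Multiply by 4.188790: +0.674541+0.000000i. P_1(cos γ) = 0.674541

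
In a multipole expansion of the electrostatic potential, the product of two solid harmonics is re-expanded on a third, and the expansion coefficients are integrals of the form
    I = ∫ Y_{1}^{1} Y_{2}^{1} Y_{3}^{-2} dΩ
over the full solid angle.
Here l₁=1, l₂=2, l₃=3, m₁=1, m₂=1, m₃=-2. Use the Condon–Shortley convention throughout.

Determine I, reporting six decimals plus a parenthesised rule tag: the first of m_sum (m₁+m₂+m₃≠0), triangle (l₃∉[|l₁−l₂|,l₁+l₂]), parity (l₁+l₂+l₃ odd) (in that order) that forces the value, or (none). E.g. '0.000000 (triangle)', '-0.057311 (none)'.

0.261169 (none)

Rules hold: Σm=0, L=6 even, 1≤3≤3.
N = 3·5·7 = 105
Δ = 0!·2!·4!/7! = 1/105
Racah Σ t=0..0: t=0:+1/4 = 1/4
⇒ 3j(1 2 3; 0 0 0)² = 3/35, sgn -1
Racah Σ t=0..0: t=0:+1/12 = 1/12
⇒ 3j(1 2 3; 1 1 -2)² = 2/21, sgn -1
4πI² = N·(3j₀)²·(3jₘ)² = 6/7
I = +1·√(0.857143/4π) = 0.26116903
No selection rule forces the value: the integral is nonzero (none).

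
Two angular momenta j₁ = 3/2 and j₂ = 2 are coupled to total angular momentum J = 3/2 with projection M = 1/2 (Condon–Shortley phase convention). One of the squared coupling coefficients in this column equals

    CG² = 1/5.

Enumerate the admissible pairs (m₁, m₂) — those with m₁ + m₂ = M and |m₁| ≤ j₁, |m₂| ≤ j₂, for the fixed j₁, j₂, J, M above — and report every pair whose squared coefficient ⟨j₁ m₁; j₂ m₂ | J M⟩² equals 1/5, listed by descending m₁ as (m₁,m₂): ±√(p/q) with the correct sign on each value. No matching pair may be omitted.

(1/2,0): −√(1/5)

Admissible pairs with m₁+m₂ = M = 1/2: (-3/2,2), (-1/2,1), (1/2,0), (3/2,-1)
  (m₁,m₂)=(3/2,-1): CG² = 2/5, CG = +√(2/5)
  (m₁,m₂)=(1/2,0): CG² = 1/5, CG = −√(1/5)   ← matches the target
  (m₁,m₂)=(-1/2,1): CG² = 0/1, CG = 0
  (m₁,m₂)=(-3/2,2): CG² = 2/5, CG = +√(2/5)
Pairs with CG² = 1/5: (1/2,0): −√(1/5)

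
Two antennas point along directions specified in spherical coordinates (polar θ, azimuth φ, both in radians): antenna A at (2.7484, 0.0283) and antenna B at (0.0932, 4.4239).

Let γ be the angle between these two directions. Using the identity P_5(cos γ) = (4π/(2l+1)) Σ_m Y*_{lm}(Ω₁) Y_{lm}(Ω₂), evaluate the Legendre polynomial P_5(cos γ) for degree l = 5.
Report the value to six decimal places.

Expand P_5 via completeness: Σ_{m} conj(Y_{5,m}) at Ω₁ times Y_{5,m} at Ω₂ —
  term(m=-5) = -0.00000 - 0.00000j   from Y*(Ω₁)=0.00379 + 0.00054j, Y(Ω₂)=-0.00000 + 0.00000j
  term(m=-4) = -0.00000 - 0.00000j   from Y*(Ω₁)=-0.02903 - 0.00330j, Y(Ω₂)=0.00004 + 0.00010j
  term(m=-3) = 0.00023 - 0.00017j   from Y*(Ω₁)=0.12948 + 0.01102j, Y(Ω₂)=0.00168 - 0.00143j
  term(m=-2) = 0.00833 + 0.00612j   from Y*(Ω₁)=-0.35783 - 0.02027j, Y(Ω₂)=-0.02418 - 0.01574j
  term(m=-1) = -0.03839 + 0.11710j   from Y*(Ω₁)=0.53263 + 0.01508j, Y(Ω₂)=-0.06580 + 0.22172j
  term(m=+0) = -0.10755 + 0.00000j   from Y*(Ω₁)=-0.12283 + 0.00000j, Y(Ω₂)=0.87562 + 0.00000j
  term(m=+1) = -0.03839 - 0.11710j   from Y*(Ω₁)=-0.53263 + 0.01508j, Y(Ω₂)=0.06580 + 0.22172j
  term(m=+2) = 0.00833 - 0.00612j   from Y*(Ω₁)=-0.35783 + 0.02027j, Y(Ω₂)=-0.02418 + 0.01574j
  term(m=+3) = 0.00023 + 0.00017j   from Y*(Ω₁)=-0.12948 + 0.01102j, Y(Ω₂)=-0.00168 - 0.00143j
  term(m=+4) = -0.00000 + 0.00000j   from Y*(Ω₁)=-0.02903 + 0.00330j, Y(Ω₂)=0.00004 - 0.00010j
  term(m=+5) = -0.00000 + 0.00000j   from Y*(Ω₁)=-0.00379 + 0.00054j, Y(Ω₂)=0.00000 + 0.00000j
Accumulated sum -0.16720 + 0.00000j; after 4π/(2l+1) scaling, -0.19101 + 0.00000j ⇒ P_5 = -0.191006

-0.191006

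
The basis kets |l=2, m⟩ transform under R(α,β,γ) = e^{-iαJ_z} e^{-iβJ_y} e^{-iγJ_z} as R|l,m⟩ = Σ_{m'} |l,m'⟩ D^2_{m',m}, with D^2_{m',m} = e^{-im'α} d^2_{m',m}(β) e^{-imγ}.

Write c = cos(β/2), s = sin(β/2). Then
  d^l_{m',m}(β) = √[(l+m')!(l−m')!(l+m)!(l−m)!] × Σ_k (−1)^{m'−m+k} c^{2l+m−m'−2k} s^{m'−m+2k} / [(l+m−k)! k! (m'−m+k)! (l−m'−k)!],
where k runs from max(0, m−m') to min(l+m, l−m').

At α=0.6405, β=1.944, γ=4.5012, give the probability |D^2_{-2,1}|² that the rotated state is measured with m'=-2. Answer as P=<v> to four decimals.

P=0.4036

First d^2_{-2,1}(β=1.9440), then the phase factors e^{-i(-2)α} and e^{-i(1)γ}:
Half-angle: c=0.563649, s=0.826015. N=√(1·24·6·1)=12.000000
k∈{3} keeps every argument non-negative
  k=3: (−1)^0·12.0000/(6)·0.5636^1·0.8260^3 = +0.635333
d^2_{-2,1}(1.9440) = +0.635333
|D^2_{-2,1}|² = |d^2_{-2,1}(β)|² = (+0.635333)² = 0.403649 (the z-rotation phases have unit modulus)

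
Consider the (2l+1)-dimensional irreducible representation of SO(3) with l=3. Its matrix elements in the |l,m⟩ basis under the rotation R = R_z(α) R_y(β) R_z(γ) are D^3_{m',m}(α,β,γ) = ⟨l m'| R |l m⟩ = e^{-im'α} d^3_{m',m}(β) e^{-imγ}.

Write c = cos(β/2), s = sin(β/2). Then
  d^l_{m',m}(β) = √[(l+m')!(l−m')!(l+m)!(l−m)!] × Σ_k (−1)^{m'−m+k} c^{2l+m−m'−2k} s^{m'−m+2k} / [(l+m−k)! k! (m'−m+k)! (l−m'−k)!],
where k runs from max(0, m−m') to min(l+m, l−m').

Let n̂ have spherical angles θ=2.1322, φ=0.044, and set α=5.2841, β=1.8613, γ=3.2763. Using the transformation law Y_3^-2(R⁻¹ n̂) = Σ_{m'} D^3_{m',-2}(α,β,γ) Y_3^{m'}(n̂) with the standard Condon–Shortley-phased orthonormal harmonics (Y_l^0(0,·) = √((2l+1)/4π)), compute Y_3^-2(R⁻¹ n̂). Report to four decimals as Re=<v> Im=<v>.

Need the full column D^3_{m',-2} for m'=−3..3 at α=5.2841, β=1.8613, γ=3.2763.
cos(β/2)=0.597313, sin(β/2)=0.802008
d^3_{-3,-2}: single k=1 term ⇒ +0.149370;  D = -0.136766-0.060054i
d^3_{-2,-2}: k∈[0..1] ⇒ +0.045416 -0.409388 = -0.363972;  D = +0.057254+0.359440i
d^3_{-1,-2}: k∈[0..1] ⇒ -0.192836 +0.695300 = +0.502464;  D = +0.374534-0.334955i
d^3_{0,-2}: k∈[0..1] ⇒ +0.448462 -0.808500 = -0.360038;  D = -0.347050-0.095830i
d^3_{1,-2}: k∈[0..1] ⇒ -0.695300 +0.626753 = -0.068547;  D = -0.020407-0.065439i
d^3_{2,-2}: k∈[0..1] ⇒ +0.738056 -0.266117 = +0.471938;  D = -0.302870+0.361933i
d^3_{3,-2}: single k=0 term ⇒ -0.485481;  D = +0.481688+0.060565i
Y_3^{m'}(θ=2.1322,φ=0.044) and Σ D·Y over m':
  (-0.1368-0.0601i)·(+0.2509-0.0333i)  (+0.0573+0.3594i)·(-0.3884+0.0343i)  (+0.3745-0.3350i)·(+0.1140-0.0050i)  (-0.3470-0.0958i)·(+0.3145+0.0000i)  (-0.0204-0.0654i)·(-0.1140-0.0050i)  (-0.3029+0.3619i)·(-0.3884-0.0343i)  (+0.4817+0.0606i)·(-0.2509-0.0333i)
Y_3^-2(R⁻¹ n̂) = -0.125790-0.372206i

Re=-0.1258 Im=-0.3722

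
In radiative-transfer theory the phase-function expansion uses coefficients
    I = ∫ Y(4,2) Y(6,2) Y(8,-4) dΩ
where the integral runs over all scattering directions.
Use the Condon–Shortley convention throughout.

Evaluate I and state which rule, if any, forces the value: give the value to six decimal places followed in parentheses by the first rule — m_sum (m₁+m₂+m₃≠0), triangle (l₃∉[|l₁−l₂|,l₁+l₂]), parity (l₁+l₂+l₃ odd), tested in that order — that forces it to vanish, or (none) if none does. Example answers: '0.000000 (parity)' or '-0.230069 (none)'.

m-sum 0 ✓  L=18 even ✓  2≤8≤10 ✓
Π(2lᵢ+1) = 9×13×17 = 1989
triangle coeff Δ(4,6,8) = 1/23279256
Σ_t [0,2]: t=0:+1/1658880 t=1:−1/518400 t=2:+1/1658880 = -1/1382400
(3j)²=504/46189 [(4 6 8; 0 0 0)], sign=-1
Σ_t [0,2]: t=0:+1/7741440 t=1:−1/3628800 t=2:+1/24883200 = -37/348364800
(3j)²=1369/176358 [(4 6 8; 2 2 -4)], sign=-1
⇒ 4πI² = 147852/877591
I = (+1)√(147852/877591/(4π)) = 0.11578774
No selection rule forces the value: the integral is nonzero (none).

0.115788 (none)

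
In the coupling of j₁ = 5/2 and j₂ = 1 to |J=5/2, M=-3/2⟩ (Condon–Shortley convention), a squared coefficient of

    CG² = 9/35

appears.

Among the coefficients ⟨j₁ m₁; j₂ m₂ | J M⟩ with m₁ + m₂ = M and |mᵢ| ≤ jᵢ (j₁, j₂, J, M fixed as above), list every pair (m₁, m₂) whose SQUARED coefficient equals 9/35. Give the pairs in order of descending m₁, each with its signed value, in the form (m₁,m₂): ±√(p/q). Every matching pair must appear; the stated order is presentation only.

(-3/2,0): −√(9/35)

Admissible pairs with m₁+m₂ = M = -3/2: (-5/2,1), (-3/2,0), (-1/2,-1)
  (m₁,m₂)=(-1/2,-1): CG² = 16/35, CG = +√(16/35)
  (m₁,m₂)=(-3/2,0): CG² = 9/35, CG = −√(9/35)   ← matches the target
  (m₁,m₂)=(-5/2,1): CG² = 2/7, CG = −√(2/7)
Pairs with CG² = 9/35: (-3/2,0): −√(9/35)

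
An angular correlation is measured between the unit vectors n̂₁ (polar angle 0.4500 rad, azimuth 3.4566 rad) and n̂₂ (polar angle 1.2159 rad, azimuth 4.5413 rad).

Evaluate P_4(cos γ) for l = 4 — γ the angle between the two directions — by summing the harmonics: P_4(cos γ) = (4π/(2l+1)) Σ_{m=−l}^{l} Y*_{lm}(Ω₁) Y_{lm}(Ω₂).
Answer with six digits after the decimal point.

-0.294407

Term-by-term m-sum for l=4 (normalisation 4π/9 = 1.396263):
  term(m=-4) = -0.001978+0.005045i   from Y*(Ω₁)=+0.004844+0.015082i, Y(Ω₂)=+0.265078+0.216275i
  term(m=-3) = -0.033049+0.003734i   from Y*(Ω₁)=-0.054326-0.075175i, Y(Ω₂)=+0.176079-0.312388i
  term(m=-2) = +0.007589+0.011127i   from Y*(Ω₁)=+0.239110+0.174344i, Y(Ω₂)=+0.042875+0.015272i
  term(m=-1) = -0.076931+0.145597i   from Y*(Ω₁)=-0.471376-0.153602i, Y(Ω₂)=+0.056551-0.327304i
  term(m=+0) = -0.002116+0.000000i   from Y*(Ω₁)=+0.178250-0.000000i, Y(Ω₂)=-0.011870+0.000000i
  term(m=+1) = -0.076931-0.145597i   from Y*(Ω₁)=+0.471376-0.153602i, Y(Ω₂)=-0.056551-0.327304i
  term(m=+2) = +0.007589-0.011127i   from Y*(Ω₁)=+0.239110-0.174344i, Y(Ω₂)=+0.042875-0.015272i
  term(m=+3) = -0.033049-0.003734i   from Y*(Ω₁)=+0.054326-0.075175i, Y(Ω₂)=-0.176079-0.312388i
  term(m=+4) = -0.001978-0.005045i   from Y*(Ω₁)=+0.004844-0.015082i, Y(Ω₂)=+0.265078-0.216275i
Total Σ_m = -0.210854+0.000000i. Multiply by 1.396263: -0.294407+0.000000i. P_4(cos γ) = -0.294407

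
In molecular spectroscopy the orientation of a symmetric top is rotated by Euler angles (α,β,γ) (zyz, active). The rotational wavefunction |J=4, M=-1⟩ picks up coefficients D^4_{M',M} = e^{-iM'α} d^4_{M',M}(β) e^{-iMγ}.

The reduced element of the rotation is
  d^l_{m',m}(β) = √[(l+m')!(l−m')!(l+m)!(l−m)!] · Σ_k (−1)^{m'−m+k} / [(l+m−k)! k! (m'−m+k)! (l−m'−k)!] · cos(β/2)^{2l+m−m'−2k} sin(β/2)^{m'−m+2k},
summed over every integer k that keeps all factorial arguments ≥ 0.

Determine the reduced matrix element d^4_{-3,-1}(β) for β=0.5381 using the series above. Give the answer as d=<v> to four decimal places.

d^4_{-3,-1}(β=0.5381) via the finite sum:
c=cos(0.538100/2)=0.964024, s=sin(0.538100/2)=0.265816; N=√[1·5040·6·120]=1904.940944
Admissible k: 2..3 (factorial args all ≥0)
  k=2: (−1)^0·1904.9409/(240)·0.9640^6·0.2658^2 = +0.450151
  k=3: (−1)^1·1904.9409/(144)·0.9640^4·0.2658^4 = -0.057042
d^4_{-3,-1}(0.5381) = +0.450151 -0.057042 = +0.393109

d=0.3931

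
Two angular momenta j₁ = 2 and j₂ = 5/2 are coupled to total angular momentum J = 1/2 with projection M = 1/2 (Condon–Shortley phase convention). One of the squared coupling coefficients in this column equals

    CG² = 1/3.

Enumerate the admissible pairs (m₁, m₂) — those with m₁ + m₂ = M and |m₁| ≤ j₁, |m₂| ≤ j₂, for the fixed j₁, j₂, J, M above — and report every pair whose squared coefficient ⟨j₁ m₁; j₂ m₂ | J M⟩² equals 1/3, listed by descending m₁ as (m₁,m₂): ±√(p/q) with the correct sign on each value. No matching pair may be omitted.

(-2,5/2): +√(1/3)

Admissible pairs with m₁+m₂ = M = 1/2: (-2,5/2), (-1,3/2), (0,1/2), (1,-1/2), (2,-3/2)
  (m₁,m₂)=(2,-3/2): CG² = 1/15, CG = +√(1/15)
  (m₁,m₂)=(1,-1/2): CG² = 2/15, CG = −√(2/15)
  (m₁,m₂)=(0,1/2): CG² = 1/5, CG = +√(1/5)
  (m₁,m₂)=(-1,3/2): CG² = 4/15, CG = −√(4/15)
  (m₁,m₂)=(-2,5/2): CG² = 1/3, CG = +√(1/3)   ← matches the target
Pairs with CG² = 1/3: (-2,5/2): +√(1/3)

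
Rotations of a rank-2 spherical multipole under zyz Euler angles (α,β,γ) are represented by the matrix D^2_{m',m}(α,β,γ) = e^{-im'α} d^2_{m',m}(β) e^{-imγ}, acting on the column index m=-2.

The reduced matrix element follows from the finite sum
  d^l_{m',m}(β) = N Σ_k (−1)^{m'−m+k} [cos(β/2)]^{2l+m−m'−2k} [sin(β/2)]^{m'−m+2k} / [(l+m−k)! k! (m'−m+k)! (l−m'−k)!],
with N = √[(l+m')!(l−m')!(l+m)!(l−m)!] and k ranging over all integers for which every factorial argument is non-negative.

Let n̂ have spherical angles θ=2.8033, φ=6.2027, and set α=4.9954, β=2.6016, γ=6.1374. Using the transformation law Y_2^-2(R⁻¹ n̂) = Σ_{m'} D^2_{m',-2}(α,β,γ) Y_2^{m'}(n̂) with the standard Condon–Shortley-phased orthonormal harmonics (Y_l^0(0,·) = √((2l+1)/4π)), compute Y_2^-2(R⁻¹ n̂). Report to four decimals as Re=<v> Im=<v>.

Re=-0.0075 Im=-0.0938

Need the full column D^2_{m',-2} for m'=−2..2 at α=4.9954, β=2.6016, γ=6.1374.
cos(β/2)=0.266728, sin(β/2)=0.963772
d^2_{-2,-2}: single k=0 term ⇒ +0.005061;  D = -0.004872-0.001372i
d^2_{-1,-2}: single k=0 term ⇒ -0.036577;  D = +0.000313+0.036576i
d^2_{0,-2}: single k=0 term ⇒ +0.161868;  D = +0.155036-0.046530i
d^2_{1,-2}: single k=0 term ⇒ -0.477553;  D = -0.259542-0.400867i
d^2_{2,-2}: single k=0 term ⇒ +0.862774;  D = -0.564478+0.652490i
Y_2^{m'}(θ=2.8033,φ=6.2027) and Σ D·Y over m':
  (-0.0049-0.0014i)·(+0.0420+0.0068i)  (+0.0003+0.0366i)·(-0.2411-0.0194i)  (+0.1550-0.0465i)·(+0.5266+0.0000i)  (-0.2595-0.4009i)·(+0.2411-0.0194i)  (-0.5645+0.6525i)·(+0.0420-0.0068i)
Y_2^-2(R⁻¹ n̂) = -0.007543-0.093758i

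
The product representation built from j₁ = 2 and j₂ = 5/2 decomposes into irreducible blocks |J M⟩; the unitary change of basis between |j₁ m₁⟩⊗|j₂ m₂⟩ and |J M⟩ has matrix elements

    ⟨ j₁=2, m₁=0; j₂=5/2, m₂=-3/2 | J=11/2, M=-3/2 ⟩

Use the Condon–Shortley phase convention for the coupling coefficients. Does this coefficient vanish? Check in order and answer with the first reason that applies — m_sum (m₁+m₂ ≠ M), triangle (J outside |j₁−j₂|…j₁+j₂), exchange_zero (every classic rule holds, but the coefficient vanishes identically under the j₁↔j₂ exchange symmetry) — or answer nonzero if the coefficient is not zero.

m-sum: m₁+m₂ = 0+(-3/2) = -3/2, M = -3/2  ✓
triangle: need |j₁−j₂| ≤ J ≤ j₁+j₂, i.e. J ∈ [1/2, 9/2]; J = 11/2 is outside ✗ ⇒ coefficient is 0

triangle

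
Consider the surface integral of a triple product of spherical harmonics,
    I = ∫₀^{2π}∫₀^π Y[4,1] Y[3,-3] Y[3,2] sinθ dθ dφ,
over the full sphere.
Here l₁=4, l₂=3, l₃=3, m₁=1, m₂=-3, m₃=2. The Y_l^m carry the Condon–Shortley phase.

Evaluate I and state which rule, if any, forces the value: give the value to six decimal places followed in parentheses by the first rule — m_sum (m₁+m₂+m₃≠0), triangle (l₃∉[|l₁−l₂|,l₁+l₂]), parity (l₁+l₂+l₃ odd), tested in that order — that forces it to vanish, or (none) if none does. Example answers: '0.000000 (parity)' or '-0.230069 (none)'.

0.140463 (none)

m-sum 0 ✓  L=10 even ✓  1≤3≤7 ✓
Π(2lᵢ+1) = 9×7×7 = 441
triangle coeff Δ(4,3,3) = 1/34650
Σ_t [1,3]: t=1:−1/72 t=2:+1/16 t=3:−1/72 = 5/144
(3j)²=2/77 [(4 3 3; 0 0 0)], sign=-1
Σ_t [0,0]: t=0:+1/288 = 1/288
(3j)²=5/231 [(4 3 3; 1 -3 2)], sign=-1
⇒ 4πI² = 30/121
I = (+1)√(30/121/(4π)) = 0.14046335
No selection rule forces the value: the integral is nonzero (none).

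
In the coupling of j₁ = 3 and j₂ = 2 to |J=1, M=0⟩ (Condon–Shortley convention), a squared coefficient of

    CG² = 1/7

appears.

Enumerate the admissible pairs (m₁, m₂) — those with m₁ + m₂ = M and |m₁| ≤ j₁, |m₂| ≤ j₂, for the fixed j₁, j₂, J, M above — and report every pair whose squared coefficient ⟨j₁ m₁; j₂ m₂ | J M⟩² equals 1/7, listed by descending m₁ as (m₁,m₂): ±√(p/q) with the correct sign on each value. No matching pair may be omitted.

Admissible pairs with m₁+m₂ = M = 0: (-2,2), (-1,1), (0,0), (1,-1), (2,-2)
  (m₁,m₂)=(2,-2): CG² = 1/7, CG = +√(1/7)   ← matches the target
  (m₁,m₂)=(1,-1): CG² = 8/35, CG = −√(8/35)
  (m₁,m₂)=(0,0): CG² = 9/35, CG = +√(9/35)
  (m₁,m₂)=(-1,1): CG² = 8/35, CG = −√(8/35)
  (m₁,m₂)=(-2,2): CG² = 1/7, CG = +√(1/7)   ← matches the target
Pairs with CG² = 1/7: (2,-2): +√(1/7); (-2,2): +√(1/7)

(2,-2): +√(1/7); (-2,2): +√(1/7)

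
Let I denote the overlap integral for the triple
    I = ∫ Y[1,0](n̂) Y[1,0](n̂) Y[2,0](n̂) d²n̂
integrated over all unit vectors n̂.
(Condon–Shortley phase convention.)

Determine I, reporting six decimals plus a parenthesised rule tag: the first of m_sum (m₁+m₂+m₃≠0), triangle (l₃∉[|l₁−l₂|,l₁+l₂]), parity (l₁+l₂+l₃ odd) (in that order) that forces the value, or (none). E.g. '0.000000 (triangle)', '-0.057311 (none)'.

0.252313 (none)

Rules hold: Σm=0, L=4 even, 0≤2≤2.
N = 3·3·5 = 45
Δ = 0!·2!·2!/5! = 1/30
Racah Σ t=0..0: t=0:+1/1 = 1/1
⇒ 3j(1 1 2; 0 0 0)² = 2/15, sgn +1
(m-triple is (0,0,0) — same symbol as above.)
4πI² = N·(3j₀)²·(3jₘ)² = 4/5
I = +1·√(0.8/4π) = 0.25231325
No selection rule forces the value: the integral is nonzero (none).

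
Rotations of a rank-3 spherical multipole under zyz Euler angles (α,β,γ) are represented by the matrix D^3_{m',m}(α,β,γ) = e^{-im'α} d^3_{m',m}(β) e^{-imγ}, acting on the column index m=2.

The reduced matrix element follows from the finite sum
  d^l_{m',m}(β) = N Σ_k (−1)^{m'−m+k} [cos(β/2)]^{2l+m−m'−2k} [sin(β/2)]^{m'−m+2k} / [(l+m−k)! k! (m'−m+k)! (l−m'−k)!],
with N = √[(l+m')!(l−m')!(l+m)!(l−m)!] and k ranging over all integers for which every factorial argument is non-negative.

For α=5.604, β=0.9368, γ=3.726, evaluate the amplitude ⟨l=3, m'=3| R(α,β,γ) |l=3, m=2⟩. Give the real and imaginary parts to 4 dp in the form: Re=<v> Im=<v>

Re=-0.4039 Im=-0.4776

First d^3_{3,2}(β=0.9368), then the phase factors e^{-i(3)α} and e^{-i(2)γ}:
With c≡cos(β/2)=0.892292 and s≡sin(β/2)=0.451459, N=[720·1·120·1]^{1/2}=293.938769
The bounds max(0,m−m')=0 and min(l+m,l−m')=0 give 1 term
  k=0: (−1)^1·293.9388/(120)·0.8923^5·0.4515^1 = -0.625502
d^3_{3,2}(0.9368) = -0.625502
D = (-0.449995+0.893031i)·(-0.625502)·(+0.391243-0.920288i) = -0.403942-0.477581i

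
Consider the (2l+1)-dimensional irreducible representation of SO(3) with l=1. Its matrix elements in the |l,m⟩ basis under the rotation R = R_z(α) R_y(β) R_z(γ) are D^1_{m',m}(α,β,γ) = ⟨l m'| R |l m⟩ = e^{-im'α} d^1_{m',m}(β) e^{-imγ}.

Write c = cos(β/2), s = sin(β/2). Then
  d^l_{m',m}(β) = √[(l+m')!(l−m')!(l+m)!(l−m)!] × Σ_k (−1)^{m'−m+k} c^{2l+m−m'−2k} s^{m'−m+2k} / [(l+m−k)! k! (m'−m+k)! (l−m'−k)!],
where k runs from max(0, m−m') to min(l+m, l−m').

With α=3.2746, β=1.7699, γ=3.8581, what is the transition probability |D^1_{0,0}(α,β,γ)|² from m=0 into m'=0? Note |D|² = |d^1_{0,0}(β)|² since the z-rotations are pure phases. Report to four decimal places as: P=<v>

Split into d^1_{0,0}(β=1.7699) × two z-phases.
With c≡cos(β/2)=0.633328 and s≡sin(β/2)=0.773883, N=[1·1·1·1]^{1/2}=1.000000
k∈{0,1} keeps every argument non-negative
  k=0: (−1)^0·1.0000/(1)·0.6333^2·0.7739^0 = +0.401105
  k=1: (−1)^1·1.0000/(1)·0.6333^0·0.7739^2 = -0.598895
d^1_{0,0}(1.7699) = +0.401105 -0.598895 = -0.197791
|D^1_{0,0}|² = |d^1_{0,0}(β)|² = (-0.197791)² = 0.039121 (the z-rotation phases have unit modulus)

P=0.0391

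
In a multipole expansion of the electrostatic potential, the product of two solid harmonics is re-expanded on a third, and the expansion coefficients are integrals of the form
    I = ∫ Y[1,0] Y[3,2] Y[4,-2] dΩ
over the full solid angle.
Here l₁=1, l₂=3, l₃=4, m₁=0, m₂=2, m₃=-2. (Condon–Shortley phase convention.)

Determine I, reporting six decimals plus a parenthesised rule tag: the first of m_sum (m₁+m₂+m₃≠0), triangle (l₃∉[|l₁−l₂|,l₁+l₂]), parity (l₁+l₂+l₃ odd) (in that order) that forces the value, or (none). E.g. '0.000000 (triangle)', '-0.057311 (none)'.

Rules hold: Σm=0, L=8 even, 2≤4≤4.
N = 3·7·9 = 189
Δ = 0!·2!·6!/9! = 1/252
Racah Σ t=0..0: t=0:+1/36 = 1/36
⇒ 3j(1 3 4; 0 0 0)² = 4/63, sgn +1
Racah Σ t=0..0: t=0:+1/120 = 1/120
⇒ 3j(1 3 4; 0 2 -2)² = 1/21, sgn +1
4πI² = N·(3j₀)²·(3jₘ)² = 4/7
I = +1·√(0.571429/4π) = 0.21324362
No selection rule forces the value: the integral is nonzero (none).

0.213244 (none)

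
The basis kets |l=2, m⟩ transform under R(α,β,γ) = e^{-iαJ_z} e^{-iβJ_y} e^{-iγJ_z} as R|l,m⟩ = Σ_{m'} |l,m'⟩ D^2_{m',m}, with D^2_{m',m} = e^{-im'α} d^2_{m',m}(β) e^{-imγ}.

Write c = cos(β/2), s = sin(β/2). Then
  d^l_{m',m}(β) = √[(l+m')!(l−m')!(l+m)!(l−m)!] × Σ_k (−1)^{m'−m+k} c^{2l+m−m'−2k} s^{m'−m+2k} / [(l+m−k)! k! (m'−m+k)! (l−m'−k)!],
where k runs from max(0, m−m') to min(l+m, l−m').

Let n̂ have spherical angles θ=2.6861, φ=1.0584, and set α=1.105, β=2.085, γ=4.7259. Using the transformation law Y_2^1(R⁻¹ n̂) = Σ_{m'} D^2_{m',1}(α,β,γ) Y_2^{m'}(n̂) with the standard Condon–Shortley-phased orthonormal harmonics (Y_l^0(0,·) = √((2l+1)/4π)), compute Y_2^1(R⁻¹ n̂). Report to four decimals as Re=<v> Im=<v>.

Need the full column D^2_{m',1} for m'=−2..2 at α=1.1050, β=2.0850, γ=4.7259.
cos(β/2)=0.504063, sin(β/2)=0.863667
d^2_{-2,1}: single k=3 term ⇒ +0.649462;  D = -0.526426-0.380363i
d^2_{-1,1}: k∈[2..3] ⇒ +0.568569 -0.556398 = +0.012171;  D = -0.010799+0.005613i
d^2_{0,1}: k∈[1..2] ⇒ +0.270942 -0.795425 = -0.524484;  D = -0.007086-0.524436i
d^2_{1,1}: k∈[0..1] ⇒ +0.064556 -0.568569 = -0.504013;  D = -0.453335-0.220265i
d^2_{2,1}: single k=0 term ⇒ -0.221223;  D = -0.175748+0.134359i
Y_2^{m'}(θ=2.6861,φ=1.0584) and Σ D·Y over m':
  (-0.5264-0.3804i)·(-0.0388-0.0639i)  (-0.0108+0.0056i)·(-0.1496+0.2660i)  (-0.0071-0.5244i)·(+0.4477+0.0000i)  (-0.4533-0.2203i)·(+0.1496+0.2660i)  (-0.1757+0.1344i)·(-0.0388+0.0639i)
Y_2^1(R⁻¹ n̂) = -0.017916-0.360088i

Re=-0.0179 Im=-0.3601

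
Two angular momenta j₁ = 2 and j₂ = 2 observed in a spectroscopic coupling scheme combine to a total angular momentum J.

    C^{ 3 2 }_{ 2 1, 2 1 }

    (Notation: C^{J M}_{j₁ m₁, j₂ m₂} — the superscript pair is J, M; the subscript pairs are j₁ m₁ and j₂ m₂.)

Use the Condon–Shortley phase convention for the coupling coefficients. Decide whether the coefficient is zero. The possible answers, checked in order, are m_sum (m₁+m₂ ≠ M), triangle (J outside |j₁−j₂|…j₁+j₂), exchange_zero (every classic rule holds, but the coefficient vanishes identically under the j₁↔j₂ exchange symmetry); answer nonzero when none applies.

m-sum: m₁+m₂ = 1+1 = 2, M = 2  ✓
triangle: |j₁−j₂| = 0 ≤ J = 3 ≤ j₁+j₂ = 4  ✓
exchange: j₁=j₂ and m₁=m₂, and (−1)^(j₁+j₂−J) = (−1)^1 = −1 forces ⟨j₁m₁;j₂m₂|JM⟩ = −⟨j₂m₂;j₁m₁|JM⟩ = −⟨j₁m₁;j₂m₂|JM⟩ ⇒ the coefficient vanishes identically
Racah sum check: Σ_k collapses to 0 ⇒ CG = 0

exchange_zero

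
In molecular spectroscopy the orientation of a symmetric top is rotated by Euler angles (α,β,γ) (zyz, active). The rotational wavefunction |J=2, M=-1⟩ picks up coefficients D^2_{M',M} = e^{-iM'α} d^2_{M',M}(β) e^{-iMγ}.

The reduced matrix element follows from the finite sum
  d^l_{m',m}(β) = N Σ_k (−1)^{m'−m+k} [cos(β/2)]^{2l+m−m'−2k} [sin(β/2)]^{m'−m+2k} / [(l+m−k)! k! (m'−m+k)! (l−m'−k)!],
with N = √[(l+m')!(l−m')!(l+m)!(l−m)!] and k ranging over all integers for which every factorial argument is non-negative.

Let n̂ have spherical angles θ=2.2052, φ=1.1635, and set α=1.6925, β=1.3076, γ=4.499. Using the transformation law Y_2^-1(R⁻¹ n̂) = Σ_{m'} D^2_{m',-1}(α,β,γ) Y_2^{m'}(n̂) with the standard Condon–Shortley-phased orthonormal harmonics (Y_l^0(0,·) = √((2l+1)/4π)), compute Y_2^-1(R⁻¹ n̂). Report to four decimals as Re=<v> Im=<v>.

Need the full column D^2_{m',-1} for m'=−2..2 at α=1.6925, β=1.3076, γ=4.4990.
cos(β/2)=0.793778, sin(β/2)=0.608207
d^2_{-2,-1}: single k=1 term ⇒ +0.608386;  D = -0.018260+0.608112i
d^2_{-1,-1}: k∈[0..1] ⇒ +0.397006 -0.699234 = -0.302228;  D = -0.300959+0.027671i
d^2_{0,-1}: k∈[0..1] ⇒ -0.745118 +0.437451 = -0.307667;  D = +0.065156+0.300688i
d^2_{1,-1}: k∈[0..1] ⇒ +0.699234 -0.136838 = +0.562397;  D = -0.531116+0.184948i
d^2_{2,-1}: single k=0 term ⇒ -0.357177;  D = -0.157542-0.320556i
Y_2^{m'}(θ=2.2052,φ=1.1635) and Σ D·Y over m':
  (-0.0183+0.6081i)·(-0.1719-0.1823i)  (-0.3010+0.0277i)·(-0.1461+0.3386i)  (+0.0652+0.3007i)·(+0.0170+0.0000i)  (-0.5311+0.1849i)·(+0.1461+0.3386i)  (-0.1575-0.3206i)·(-0.1719+0.1823i)
Y_2^-1(R⁻¹ n̂) = +0.094993-0.328507i

Re=0.0950 Im=-0.3285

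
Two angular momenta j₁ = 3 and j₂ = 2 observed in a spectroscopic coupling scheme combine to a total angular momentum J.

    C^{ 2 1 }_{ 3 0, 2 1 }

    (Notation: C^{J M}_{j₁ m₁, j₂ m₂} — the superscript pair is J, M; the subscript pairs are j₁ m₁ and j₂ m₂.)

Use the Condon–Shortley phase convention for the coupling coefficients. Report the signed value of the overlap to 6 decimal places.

j₁+j₂−J=3  J+j₁−j₂=3  J−j₁+j₂=1  j₁+j₂+J+1=8
(j₁±m₁, j₂±m₂, J±M) = (3,3,3,1,3,1)
P² = 81/14
sum k=2..3:
  [2] +1/4 = 1/4
  [3] −1/36 = -1/36
S = 2/9
C² = P²·S² = 2/7 ; C = +0.534522

+0.534522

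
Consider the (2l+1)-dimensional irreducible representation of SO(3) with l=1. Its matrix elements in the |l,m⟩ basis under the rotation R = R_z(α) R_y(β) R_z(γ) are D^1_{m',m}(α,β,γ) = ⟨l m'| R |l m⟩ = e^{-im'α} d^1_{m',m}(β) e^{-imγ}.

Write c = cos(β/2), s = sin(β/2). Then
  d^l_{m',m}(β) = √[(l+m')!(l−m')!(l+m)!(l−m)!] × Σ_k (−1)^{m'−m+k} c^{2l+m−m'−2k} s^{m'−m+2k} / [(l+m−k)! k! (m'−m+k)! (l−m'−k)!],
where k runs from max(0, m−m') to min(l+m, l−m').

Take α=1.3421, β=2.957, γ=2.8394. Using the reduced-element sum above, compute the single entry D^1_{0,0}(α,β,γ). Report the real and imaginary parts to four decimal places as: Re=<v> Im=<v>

Re=-0.9830 Im=0.0000

First d^1_{0,0}(β=2.9570), then the phase factors e^{-i(0)α} and e^{-i(0)γ}:
Half-angle: c=0.092165, s=0.995744. N=√(1·1·1·1)=1.000000
The bounds max(0,m−m')=0 and min(l+m,l−m')=1 give 2 terms
  k=0: (−1)^0·1.0000/(1)·0.0922^2·0.9957^0 = +0.008494
  k=1: (−1)^1·1.0000/(1)·0.0922^0·0.9957^2 = -0.991506
d^1_{0,0}(2.9570) = +0.008494 -0.991506 = -0.983011
Attach z-rotation phases: D = e^{-i(0)(1.3421)}·(-0.983011)·e^{-i(0)(2.8394)} = -0.983011+0.000000i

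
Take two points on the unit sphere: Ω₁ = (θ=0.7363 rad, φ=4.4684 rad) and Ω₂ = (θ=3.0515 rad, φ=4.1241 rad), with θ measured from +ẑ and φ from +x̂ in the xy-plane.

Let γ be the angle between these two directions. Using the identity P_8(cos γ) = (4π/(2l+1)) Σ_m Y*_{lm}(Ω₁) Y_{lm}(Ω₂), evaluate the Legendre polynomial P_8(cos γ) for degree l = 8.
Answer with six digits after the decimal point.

Summing Y*_{l m}(θ₁,φ₁)·Y_{l m}(θ₂,φ₂) over m ∈ [−8, 8]; prefactor 4π/(2·8+1) = 0.739198:
  term(m=-8) = -0.000000+0.000000i   from Y*(Ω₁)=-0.007930-0.019791i, Y(Ω₂)=-0.000000-0.000000i
  term(m=-7) = +0.000000-0.000000i   from Y*(Ω₁)=+0.093214-0.012863i, Y(Ω₂)=+0.000000-0.000000i
  term(m=-6) = -0.000000+0.000001i   from Y*(Ω₁)=-0.026644+0.248378i, Y(Ω₂)=+0.000003+0.000001i
  term(m=-5) = +0.000004-0.000024i   from Y*(Ω₁)=-0.404579-0.148074i, Y(Ω₂)=+0.000011+0.000056i
  term(m=-4) = +0.000073+0.000370i   from Y*(Ω₁)=+0.243592-0.360029i, Y(Ω₂)=-0.000612+0.000616i
  term(m=-3) = -0.000477-0.000799i   from Y*(Ω₁)=+0.063006+0.070126i, Y(Ω₂)=-0.009687-0.001904i
  term(m=-2) = -0.020825-0.017139i   from Y*(Ω₁)=+0.298233-0.158300i, Y(Ω₂)=-0.030681-0.073752i
  term(m=-1) = +0.104869+0.037604i   from Y*(Ω₁)=+0.065140+0.261661i, Y(Ω₂)=+0.229278-0.343704i
  term(m=+0) = +0.262591+0.000000i   from Y*(Ω₁)=+0.262794-0.000000i, Y(Ω₂)=+0.999228+0.000000i
  term(m=+1) = +0.104869-0.037604i   from Y*(Ω₁)=-0.065140+0.261661i, Y(Ω₂)=-0.229278-0.343704i
  term(m=+2) = -0.020825+0.017139i   from Y*(Ω₁)=+0.298233+0.158300i, Y(Ω₂)=-0.030681+0.073752i
  term(m=+3) = -0.000477+0.000799i   from Y*(Ω₁)=-0.063006+0.070126i, Y(Ω₂)=+0.009687-0.001904i
  term(m=+4) = +0.000073-0.000370i   from Y*(Ω₁)=+0.243592+0.360029i, Y(Ω₂)=-0.000612-0.000616i
  term(m=+5) = +0.000004+0.000024i   from Y*(Ω₁)=+0.404579-0.148074i, Y(Ω₂)=-0.000011+0.000056i
  term(m=+6) = -0.000000-0.000001i   from Y*(Ω₁)=-0.026644-0.248378i, Y(Ω₂)=+0.000003-0.000001i
  term(m=+7) = +0.000000+0.000000i   from Y*(Ω₁)=-0.093214-0.012863i, Y(Ω₂)=-0.000000-0.000000i
  term(m=+8) = -0.000000-0.000000i   from Y*(Ω₁)=-0.007930+0.019791i, Y(Ω₂)=-0.000000+0.000000i
Σ over m = +0.429878+0.000000i; ×(4π/17) → +0.317765+0.000000i. Real part: 0.317765

0.317765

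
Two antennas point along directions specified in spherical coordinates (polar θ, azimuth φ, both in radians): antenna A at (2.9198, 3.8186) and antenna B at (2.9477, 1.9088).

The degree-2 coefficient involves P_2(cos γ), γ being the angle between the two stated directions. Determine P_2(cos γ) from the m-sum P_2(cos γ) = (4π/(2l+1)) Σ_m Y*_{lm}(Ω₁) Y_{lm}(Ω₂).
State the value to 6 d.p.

Expand P_2 via completeness: Σ_{m} conj(Y_{2,m}) at Ω₁ times Y_{2,m} at Ω₂ —
  m=-2: (+0.004020+0.018255i) × (-0.011187+0.008973i) = -0.000209-0.000168i  (running Σ = -0.000209-0.000168i)
  m=-1: (+0.129218+0.103856i) × (+0.048436+0.137801i) = -0.008053+0.022837i  (running Σ = -0.008261+0.022669i)
  m=0: (+0.584997-0.000000i) × (+0.595656+0.000000i) = +0.348457+0.000000i  (running Σ = +0.340196+0.022669i)
  m=1: (-0.129218+0.103856i) × (-0.048436+0.137801i) = -0.008053-0.022837i  (running Σ = +0.332143-0.000168i)
  m=2: (+0.004020-0.018255i) × (-0.011187-0.008973i) = -0.000209+0.000168i  (running Σ = +0.331934-0.000000i)
Accumulated sum +0.331934-0.000000i; after 4π/(2l+1) scaling, +0.834242-0.000000i ⇒ P_2 = 0.834242

0.834242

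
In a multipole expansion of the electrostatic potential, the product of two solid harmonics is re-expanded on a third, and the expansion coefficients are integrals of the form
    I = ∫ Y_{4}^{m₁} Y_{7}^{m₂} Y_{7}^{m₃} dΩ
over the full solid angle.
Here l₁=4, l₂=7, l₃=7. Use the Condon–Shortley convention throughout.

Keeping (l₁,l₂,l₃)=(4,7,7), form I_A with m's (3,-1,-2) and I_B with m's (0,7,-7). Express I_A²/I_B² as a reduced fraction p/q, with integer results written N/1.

840/20449

Shared (l₁,l₂,l₃)=(4,7,7): N and (l;000)² cancel in I_A²/I_B².
A: Δ = 4!·4!·10!/19! = 1/58198140; Racah Σ t=0..1: t=0:+1/2488320 t=1:−1/2073600 = -1/12441600; ⇒ 3j(4 7 7; 3 -1 -2)² = 98/138567, sgn +1
B: Δ = 4!·4!·10!/19! = 1/58198140; Racah Σ t=4..4: t=4:+1/2090188800 = 1/2090188800; ⇒ 3j(4 7 7; 0 7 -7)² = 1001/58140, sgn +1
I_A²/I_B² = (98/138567)/(1001/58140) = 840/20449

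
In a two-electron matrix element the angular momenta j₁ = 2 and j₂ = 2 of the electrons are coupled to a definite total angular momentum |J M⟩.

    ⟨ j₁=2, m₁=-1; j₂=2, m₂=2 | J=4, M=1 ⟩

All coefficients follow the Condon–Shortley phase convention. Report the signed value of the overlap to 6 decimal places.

√[9·0!4!4!/9! · 1!3!4!0!5!3!] = √(10368/7)
  +(−1)^0/∏(0,0,3,4,1,0)! = 1/144  (running 1/144)
⟨..|..⟩ = √(10368/7)·(1/144) = +0.267261

+√(1/14) ≈ +0.267261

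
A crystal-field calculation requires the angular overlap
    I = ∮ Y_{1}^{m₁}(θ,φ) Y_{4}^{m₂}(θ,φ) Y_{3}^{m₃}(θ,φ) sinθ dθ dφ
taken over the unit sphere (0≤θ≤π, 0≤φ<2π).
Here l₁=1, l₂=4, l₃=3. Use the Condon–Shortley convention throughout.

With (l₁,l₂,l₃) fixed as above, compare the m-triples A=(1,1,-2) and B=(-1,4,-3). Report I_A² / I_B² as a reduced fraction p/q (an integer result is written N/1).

3/28

Shared (l₁,l₂,l₃)=(1,4,3): N and (l;000)² cancel in I_A²/I_B².
A: Δ = 2!·0!·6!/9! = 1/252; Racah Σ t=0..0: t=0:+1/240 = 1/240; ⇒ 3j(1 4 3; 1 1 -2)² = 1/84, sgn -1
B: Δ = 2!·0!·6!/9! = 1/252; Racah Σ t=2..2: t=2:+1/1440 = 1/1440; ⇒ 3j(1 4 3; -1 4 -3)² = 1/9, sgn +1
I_A²/I_B² = (1/84)/(1/9) = 3/28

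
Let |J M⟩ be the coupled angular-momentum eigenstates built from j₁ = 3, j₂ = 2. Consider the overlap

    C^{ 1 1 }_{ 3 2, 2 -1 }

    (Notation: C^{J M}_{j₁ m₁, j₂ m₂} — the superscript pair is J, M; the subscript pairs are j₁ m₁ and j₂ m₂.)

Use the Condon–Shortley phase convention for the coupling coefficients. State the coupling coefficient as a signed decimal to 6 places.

-0.534522

j₁+j₂−J=4  J+j₁−j₂=2  J−j₁+j₂=0  j₁+j₂+J+1=7
(j₁±m₁, j₂±m₂, J±M) = (5,1,1,3,2,0)
P² = 288/7
sum k=1..1:
  [1] −1/12 = -1/12
S = -1/12
C² = P²·S² = 2/7 ; C = -0.534522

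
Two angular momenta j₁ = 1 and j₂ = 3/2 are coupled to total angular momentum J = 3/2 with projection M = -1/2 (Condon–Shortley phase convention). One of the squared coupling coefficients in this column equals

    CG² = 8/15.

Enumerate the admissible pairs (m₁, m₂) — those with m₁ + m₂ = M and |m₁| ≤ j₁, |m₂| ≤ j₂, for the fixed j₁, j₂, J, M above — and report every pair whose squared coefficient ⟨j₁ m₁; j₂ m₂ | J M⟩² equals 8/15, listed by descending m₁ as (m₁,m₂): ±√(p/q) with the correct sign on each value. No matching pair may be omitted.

Admissible pairs with m₁+m₂ = M = -1/2: (-1,1/2), (0,-1/2), (1,-3/2)
  (m₁,m₂)=(1,-3/2): CG² = 2/5, CG = +√(2/5)
  (m₁,m₂)=(0,-1/2): CG² = 1/15, CG = +√(1/15)
  (m₁,m₂)=(-1,1/2): CG² = 8/15, CG = −√(8/15)   ← matches the target
Pairs with CG² = 8/15: (-1,1/2): −√(8/15)

(-1,1/2): −√(8/15)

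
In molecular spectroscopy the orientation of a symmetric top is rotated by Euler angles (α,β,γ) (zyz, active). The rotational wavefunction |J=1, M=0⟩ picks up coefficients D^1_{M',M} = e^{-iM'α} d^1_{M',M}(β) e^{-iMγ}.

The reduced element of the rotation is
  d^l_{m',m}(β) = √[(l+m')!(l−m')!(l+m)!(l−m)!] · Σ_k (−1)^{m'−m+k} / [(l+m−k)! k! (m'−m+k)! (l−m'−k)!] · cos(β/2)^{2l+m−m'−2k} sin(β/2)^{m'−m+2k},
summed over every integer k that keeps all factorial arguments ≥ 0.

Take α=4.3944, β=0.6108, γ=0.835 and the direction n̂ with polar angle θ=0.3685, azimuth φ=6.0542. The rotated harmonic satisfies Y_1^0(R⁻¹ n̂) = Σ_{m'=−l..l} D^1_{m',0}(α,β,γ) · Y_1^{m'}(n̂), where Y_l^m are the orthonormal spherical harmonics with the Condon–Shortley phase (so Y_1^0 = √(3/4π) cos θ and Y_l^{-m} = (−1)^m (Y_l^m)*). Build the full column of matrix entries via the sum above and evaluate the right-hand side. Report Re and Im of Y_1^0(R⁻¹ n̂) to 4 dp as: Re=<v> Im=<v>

Re=0.3644 Im=0.0000

Need the full column D^1_{m',0} for m'=−1..1 at α=4.3944, β=0.6108, γ=0.8350.
cos(β/2)=0.953727, sin(β/2)=0.300675
d^1_{-1,0}: single k=1 term ⇒ +0.405542;  D = -0.126796-0.385211i
d^1_{0,0}: k∈[0..1] ⇒ +0.909595 -0.090405 = +0.819189;  D = +0.819189+0.000000i
d^1_{1,0}: single k=0 term ⇒ -0.405542;  D = +0.126796-0.385211i
Y_1^{m'}(θ=0.3685,φ=6.0542) and Σ D·Y over m':
  (-0.1268-0.3852i)·(+0.1212+0.0282i)  (+0.8192+0.0000i)·(+0.4558+0.0000i)  (+0.1268-0.3852i)·(-0.1212+0.0282i)
Y_1^0(R⁻¹ n̂) = +0.364416+0.000000i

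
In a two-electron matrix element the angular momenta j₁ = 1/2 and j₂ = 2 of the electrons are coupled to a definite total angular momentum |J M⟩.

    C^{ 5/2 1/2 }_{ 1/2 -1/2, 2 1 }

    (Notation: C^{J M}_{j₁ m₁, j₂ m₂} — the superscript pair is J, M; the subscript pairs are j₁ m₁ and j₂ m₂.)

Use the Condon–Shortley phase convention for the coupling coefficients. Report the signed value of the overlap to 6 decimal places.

+√(2/5) ≈ +0.632456

j₁+j₂−J=0  J+j₁−j₂=1  J−j₁+j₂=4  j₁+j₂+J+1=6
(j₁±m₁, j₂±m₂, J±M) = (0,1,3,1,3,2)
P² = 72/5
sum k=0..0:
  [0] +1/6 = 1/6
S = 1/6
C² = P²·S² = 2/5 ; C = +0.632456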